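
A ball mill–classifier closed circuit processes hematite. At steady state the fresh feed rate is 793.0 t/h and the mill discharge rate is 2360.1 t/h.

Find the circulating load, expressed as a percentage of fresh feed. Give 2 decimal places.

CL = 197.62 %

Steady state: M = F + R.
R = M − F = 2360.1 − 793.0 = 1567.1 t/h
CL = 100·R/F = 100·1567.1/793.0 = 197.62 %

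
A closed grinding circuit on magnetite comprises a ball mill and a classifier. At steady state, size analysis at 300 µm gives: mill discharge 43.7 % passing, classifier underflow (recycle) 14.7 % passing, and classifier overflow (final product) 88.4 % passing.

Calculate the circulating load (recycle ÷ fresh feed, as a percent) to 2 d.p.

Two-product formula at 300 µm:
r = (o − d)/(d − u)
r = (88.4 − 43.7)/(43.7 − 14.7) = 44.7/29.0 = 1.5414
CL = 100·r = 154.14 %

CL = 154.14 %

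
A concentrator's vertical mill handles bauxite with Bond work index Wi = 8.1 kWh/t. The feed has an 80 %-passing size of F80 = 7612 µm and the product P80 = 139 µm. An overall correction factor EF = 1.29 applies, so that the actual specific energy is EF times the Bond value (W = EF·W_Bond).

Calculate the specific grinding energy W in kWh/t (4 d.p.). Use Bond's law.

W = 7.6651 kWh/t

W = 10 Wi (P80^-0.5 − F80^-0.5)
1/√139 = 0.084819;  1/√7612 = 0.011462
W = 10·8.1·(0.084819 − 0.011462) = 5.9419 kWh/t
With EF = 1.29: W = 5.9419·1.29 = 7.6651 kWh/t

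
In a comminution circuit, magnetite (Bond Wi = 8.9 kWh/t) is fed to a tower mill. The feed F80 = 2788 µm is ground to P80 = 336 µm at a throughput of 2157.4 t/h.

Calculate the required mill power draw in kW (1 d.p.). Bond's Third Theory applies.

W = 10 Wi (P80^-0.5 − F80^-0.5)
W = 10·8.9·(1/√336 − 1/√2788) = 10·8.9·(0.035616) = 3.1698 kWh/t
Mill draw = 3.1698 × 2157.4 = 6838.5 kW

P = 6838.5 kW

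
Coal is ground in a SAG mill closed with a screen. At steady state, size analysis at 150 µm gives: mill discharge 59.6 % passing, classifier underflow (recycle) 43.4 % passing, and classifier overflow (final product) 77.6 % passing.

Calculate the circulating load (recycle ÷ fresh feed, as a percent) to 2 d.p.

CL = 111.11 %

Let r = R/F. Size balance at 150 µm:
Fd + Rd = Ru + Fo ⇒ R/F = (o−d)/(d−u)
r = (77.6 − 59.6)/(59.6 − 43.4) = 18.0/16.2 = 1.1111
CL = 100·r = 111.11 %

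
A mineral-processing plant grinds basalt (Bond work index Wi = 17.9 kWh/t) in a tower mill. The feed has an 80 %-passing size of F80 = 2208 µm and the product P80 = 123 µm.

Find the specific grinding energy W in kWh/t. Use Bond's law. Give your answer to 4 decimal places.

W = 12.3305 kWh/t

Bond:  W = 10 Wi (1/√P − 1/√F)
1/√123 = 0.090167;  1/√2208 = 0.021281
W = 10·17.9·(0.090167 − 0.021281) = 12.3305 kWh/t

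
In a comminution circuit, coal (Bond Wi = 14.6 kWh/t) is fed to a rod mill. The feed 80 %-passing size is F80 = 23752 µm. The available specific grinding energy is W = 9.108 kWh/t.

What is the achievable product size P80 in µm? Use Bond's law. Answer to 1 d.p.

W = 10 Wi / √P80 − 10 Wi / √F80
P80^-0.5 = F80^-0.5 + W/(10 Wi)
  = 9.1080/(10·14.6) + 1/√23752 = 0.062384 + 0.006489 = 0.068872
P80 = (1/0.068872)² = 14.5197² = 210.82 µm

P80 = 210.8 µm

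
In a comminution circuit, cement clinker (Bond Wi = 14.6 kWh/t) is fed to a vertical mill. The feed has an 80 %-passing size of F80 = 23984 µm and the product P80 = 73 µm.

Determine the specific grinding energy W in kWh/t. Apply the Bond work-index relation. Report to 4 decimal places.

W = 16.1453 kWh/t

W_Bond = 10·Wi·(1/√P₈₀ − 1/√F₈₀)
1/√73 = 0.117041;  1/√23984 = 0.006457
W = 10·14.6·(0.117041 − 0.006457) = 16.1453 kWh/t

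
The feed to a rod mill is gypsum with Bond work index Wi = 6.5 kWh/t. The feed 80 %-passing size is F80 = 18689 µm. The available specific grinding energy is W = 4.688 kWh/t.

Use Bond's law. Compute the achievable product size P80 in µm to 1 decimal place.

P80 = 158.5 µm

Bond: W = 10·Wi·(1/√P80 − 1/√F80)
⇒ 1/√P80 = W/(10·Wi) + 1/√F80
  = 4.6880/(10·6.5) + 1/√18689 = 0.072123 + 0.007315 = 0.079438
P80 = (1/0.079438)² = 12.5884² = 158.47 µm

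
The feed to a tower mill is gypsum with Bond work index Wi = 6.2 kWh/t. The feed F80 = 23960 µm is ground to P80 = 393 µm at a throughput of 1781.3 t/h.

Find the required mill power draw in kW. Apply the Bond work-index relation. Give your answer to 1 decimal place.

P = 4857.5 kW

Bond:  W = 10 Wi (1/√P − 1/√F)
W = 10·6.2·(1/√393 − 1/√23960) = 10·6.2·(0.043983) = 2.7269 kWh/t
Mill draw = 2.7269 × 1781.3 = 4857.5 kW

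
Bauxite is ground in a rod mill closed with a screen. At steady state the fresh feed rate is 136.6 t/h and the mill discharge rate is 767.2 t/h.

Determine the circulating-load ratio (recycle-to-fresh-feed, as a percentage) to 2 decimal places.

Mill node: discharge = fresh + recycle.
R = M − F = 767.2 − 136.6 = 630.6 t/h
CL = 100·R/F = 100·630.6/136.6 = 461.64 %

CL = 461.64 %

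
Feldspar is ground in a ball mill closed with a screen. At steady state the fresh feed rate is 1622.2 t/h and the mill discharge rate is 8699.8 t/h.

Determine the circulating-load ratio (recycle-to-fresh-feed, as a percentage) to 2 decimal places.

Steady state: M = F + R.
R = M − F = 8699.8 − 1622.2 = 7077.6 t/h
CL = 100·R/F = 100·7077.6/1622.2 = 436.30 %

CL = 436.30 %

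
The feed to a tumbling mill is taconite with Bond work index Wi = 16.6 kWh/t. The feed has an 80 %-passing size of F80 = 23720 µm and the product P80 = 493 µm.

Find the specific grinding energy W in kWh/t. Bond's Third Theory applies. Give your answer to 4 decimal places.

W = 6.3984 kWh/t

W_Bond = 10·Wi·(1/√P₈₀ − 1/√F₈₀)
1/√493 = 0.045038;  1/√23720 = 0.006493
W = 10·16.6·(0.045038 − 0.006493) = 6.3984 kWh/t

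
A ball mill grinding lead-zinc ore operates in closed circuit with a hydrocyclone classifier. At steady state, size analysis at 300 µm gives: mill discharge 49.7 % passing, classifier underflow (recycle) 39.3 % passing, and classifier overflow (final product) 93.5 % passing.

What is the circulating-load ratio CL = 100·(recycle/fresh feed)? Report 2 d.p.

CL = 421.15 %

Classifier node, passing 300 µm:
Fd + Rd = Ru + Fo ⇒ R/F = (o−d)/(d−u)
r = (93.5 − 49.7)/(49.7 − 39.3) = 43.8/10.4 = 4.2115
CL = 100·r = 421.15 %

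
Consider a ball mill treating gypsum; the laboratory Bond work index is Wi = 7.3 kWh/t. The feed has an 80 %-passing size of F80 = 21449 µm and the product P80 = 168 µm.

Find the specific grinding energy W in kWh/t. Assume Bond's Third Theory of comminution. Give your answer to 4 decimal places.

W = 5.1336 kWh/t

W_Bond = 10·Wi·(1/√P₈₀ − 1/√F₈₀)
1/√168 = 0.077152;  1/√21449 = 0.006828
W = 10·7.3·(0.077152 − 0.006828) = 5.1336 kWh/t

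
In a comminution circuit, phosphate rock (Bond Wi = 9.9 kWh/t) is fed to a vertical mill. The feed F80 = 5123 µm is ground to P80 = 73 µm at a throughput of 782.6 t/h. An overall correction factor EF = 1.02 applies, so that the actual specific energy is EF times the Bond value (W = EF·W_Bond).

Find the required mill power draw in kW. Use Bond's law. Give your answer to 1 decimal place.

P = 8145.3 kW

Bond: W = 10·Wi·(1/√P80 − 1/√F80)
W = 10·9.9·(1/√73 − 1/√5123) = 10·9.9·(0.103070) = 10.2039 kWh/t
Corrected W = EF·W_Bond = 1.02·10.2039 = 10.4080 kWh/t
Power = W × throughput = 10.4080 kWh/t × 782.6 t/h = 8145.3 kW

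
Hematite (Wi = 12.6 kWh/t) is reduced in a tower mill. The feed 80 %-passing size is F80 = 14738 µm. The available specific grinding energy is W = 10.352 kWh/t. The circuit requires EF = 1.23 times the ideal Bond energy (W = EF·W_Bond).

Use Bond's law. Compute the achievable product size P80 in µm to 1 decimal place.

P80 = 177.6 µm

Bond: W = 10·Wi·(1/√P80 − 1/√F80)
W_Bond = W / EF = 10.352 / 1.23 = 8.4163 kWh/t
⇒ 1/√P80 = W_Bond/(10 Wi) + 1/√F80
  = 8.4163/(10·12.6) + 1/√14738 = 0.066796 + 0.008237 = 0.075033
P80 = (1/0.075033)² = 13.3275² = 177.62 µm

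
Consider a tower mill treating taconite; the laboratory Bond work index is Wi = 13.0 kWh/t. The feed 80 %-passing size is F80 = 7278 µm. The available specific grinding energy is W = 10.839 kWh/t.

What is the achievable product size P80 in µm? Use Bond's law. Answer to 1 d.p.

P80 = 110.6 µm

Bond:  W = 10 Wi (1/√P − 1/√F)
P80^-0.5 = F80^-0.5 + W/(10 Wi)
  = 10.8390/(10·13.0) + 1/√7278 = 0.083377 + 0.011722 = 0.095099
P80 = (1/0.095099)² = 10.5154² = 110.57 µm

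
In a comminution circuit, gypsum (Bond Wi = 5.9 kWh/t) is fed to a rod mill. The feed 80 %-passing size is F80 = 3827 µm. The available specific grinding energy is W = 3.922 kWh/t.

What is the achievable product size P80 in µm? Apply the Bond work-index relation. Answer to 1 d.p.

W = 10 Wi / √P80 − 10 Wi / √F80
⇒ 1/√P80 = W/(10·Wi) + 1/√F80
  = 3.9220/(10·5.9) + 1/√3827 = 0.066475 + 0.016165 = 0.082639
P80 = (1/0.082639)² = 12.1008² = 146.43 µm

P80 = 146.4 µm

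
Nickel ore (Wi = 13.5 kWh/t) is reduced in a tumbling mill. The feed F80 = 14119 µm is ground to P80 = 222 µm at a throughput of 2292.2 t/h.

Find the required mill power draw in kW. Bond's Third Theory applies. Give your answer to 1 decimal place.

Bond: W = 10·Wi·(1/√P80 − 1/√F80)
W = 10·13.5·(1/√222 − 1/√14119) = 10·13.5·(0.058700) = 7.9245 kWh/t
Power = W × throughput = 7.9245 kWh/t × 2292.2 t/h = 18164.5 kW

P = 18164.5 kW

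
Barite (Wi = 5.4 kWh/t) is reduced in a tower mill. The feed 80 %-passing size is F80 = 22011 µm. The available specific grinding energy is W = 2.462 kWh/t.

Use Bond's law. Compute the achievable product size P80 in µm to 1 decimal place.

P80 = 365.1 µm

W = 10·Wi·[P80^(−½) − F80^(−½)]
⇒ 1/√P80 = W/(10·Wi) + 1/√F80
  = 2.4620/(10·5.4) + 1/√22011 = 0.045593 + 0.006740 = 0.052333
P80 = (1/0.052333)² = 19.1084² = 365.13 µm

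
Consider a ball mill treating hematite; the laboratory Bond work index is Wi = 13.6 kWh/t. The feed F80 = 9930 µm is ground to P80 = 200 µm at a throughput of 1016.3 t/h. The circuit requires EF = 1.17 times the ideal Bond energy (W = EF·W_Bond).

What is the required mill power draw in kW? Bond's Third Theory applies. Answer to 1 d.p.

P = 9812.1 kW

W = 10·Wi·[P80^(−½) − F80^(−½)]
W = 10·13.6·(1/√200 − 1/√9930) = 10·13.6·(0.060675) = 8.2519 kWh/t
With EF = 1.17: W = 8.2519·1.17 = 9.6547 kWh/t
P = W·T = 9.6547·1016.3 = 9812.1 kW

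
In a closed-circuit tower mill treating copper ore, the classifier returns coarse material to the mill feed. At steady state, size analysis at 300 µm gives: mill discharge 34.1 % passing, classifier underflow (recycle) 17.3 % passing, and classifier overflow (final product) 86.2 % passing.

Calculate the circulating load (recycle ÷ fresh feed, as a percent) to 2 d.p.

CL = 310.12 %

Balance %-passing 300 µm (r = R/F):
Fd + Rd = Ru + Fo ⇒ R/F = (o−d)/(d−u)
r = (86.2 − 34.1)/(34.1 − 17.3) = 52.1/16.8 = 3.1012
CL = 100·r = 310.12 %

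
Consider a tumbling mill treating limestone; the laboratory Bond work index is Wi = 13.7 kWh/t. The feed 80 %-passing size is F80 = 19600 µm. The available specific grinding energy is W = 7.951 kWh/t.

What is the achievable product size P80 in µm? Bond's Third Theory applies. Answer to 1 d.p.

P80 = 235.4 µm

W_Bond = 10·Wi·(1/√P₈₀ − 1/√F₈₀)
⇒ 1/√P80 = W/(10 Wi) + 1/√F80
  = 7.9510/(10·13.7) + 1/√19600 = 0.058036 + 0.007143 = 0.065179
P80 = (1/0.065179)² = 15.3423² = 235.39 µm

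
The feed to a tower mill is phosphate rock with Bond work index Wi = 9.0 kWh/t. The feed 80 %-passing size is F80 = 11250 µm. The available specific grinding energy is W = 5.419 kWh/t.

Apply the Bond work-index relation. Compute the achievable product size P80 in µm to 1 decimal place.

W = 10·Wi·[P80^(−½) − F80^(−½)]
P80^(−½) = W/(10 Wi) + F80^(−½)
  = 5.4190/(10·9.0) + 1/√11250 = 0.060211 + 0.009428 = 0.069639
P80 = (1/0.069639)² = 14.3597² = 206.20 µm

P80 = 206.2 µm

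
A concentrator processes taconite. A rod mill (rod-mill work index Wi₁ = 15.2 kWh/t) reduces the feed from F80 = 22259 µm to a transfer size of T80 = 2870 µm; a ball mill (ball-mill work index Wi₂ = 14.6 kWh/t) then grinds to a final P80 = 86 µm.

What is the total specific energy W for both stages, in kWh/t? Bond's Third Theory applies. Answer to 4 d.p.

W = 10 Wi (1/√P80 − 1/√F80)  [Bond]
Stage 1 (22259→2870 µm, Wi₁=15.2): W₁ = 10·15.2·(0.018666 − 0.006703) = 1.8185 kWh/t
Stage 2 (2870→86 µm, Wi₂=14.6): W₂ = 10·14.6·(0.107833 − 0.018666) = 13.0183 kWh/t
W = W₁ + W₂ = 1.8185 + 13.0183 = 14.8368 kWh/t

W = 14.8368 kWh/t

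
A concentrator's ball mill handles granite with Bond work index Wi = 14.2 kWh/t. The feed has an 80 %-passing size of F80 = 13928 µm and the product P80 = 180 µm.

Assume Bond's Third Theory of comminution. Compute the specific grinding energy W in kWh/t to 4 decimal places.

W = 10 Wi (P80^-0.5 − F80^-0.5)
1/√180 = 0.074536;  1/√13928 = 0.008473
W = 10·14.2·(0.074536 − 0.008473) = 9.3808 kWh/t

W = 9.3808 kWh/t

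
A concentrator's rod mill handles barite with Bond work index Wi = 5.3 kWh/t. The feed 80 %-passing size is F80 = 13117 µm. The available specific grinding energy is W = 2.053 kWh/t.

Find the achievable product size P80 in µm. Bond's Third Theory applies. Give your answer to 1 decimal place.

W = 10·Wi·[P80^(−½) − F80^(−½)]
⇒ 1/√P80 = W/(10 Wi) + 1/√F80
  = 2.0530/(10·5.3) + 1/√13117 = 0.038736 + 0.008731 = 0.047467
P80 = (1/0.047467)² = 21.0672² = 443.83 µm

P80 = 443.8 µm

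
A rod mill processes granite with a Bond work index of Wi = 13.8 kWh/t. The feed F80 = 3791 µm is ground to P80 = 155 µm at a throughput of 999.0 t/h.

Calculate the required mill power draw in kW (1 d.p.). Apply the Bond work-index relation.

P = 8834.3 kW

W = 10·Wi·(P80^(-½) − F80^(-½))
W = 10·13.8·(1/√155 − 1/√3791) = 10·13.8·(0.064081) = 8.8431 kWh/t
Mill draw = 8.8431 × 999.0 = 8834.3 kW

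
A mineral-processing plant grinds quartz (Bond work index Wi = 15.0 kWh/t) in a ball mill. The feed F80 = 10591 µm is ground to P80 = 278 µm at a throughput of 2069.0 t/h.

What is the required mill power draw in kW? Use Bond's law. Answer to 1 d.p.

P = 15597.9 kW

W = 10 Wi (1/√P80 − 1/√F80)  [Bond]
W = 10·15.0·(1/√278 − 1/√10591) = 10·15.0·(0.050259) = 7.5389 kWh/t
P_mill = W·ṁ = 7.5389·2069.0 = 15597.9 kW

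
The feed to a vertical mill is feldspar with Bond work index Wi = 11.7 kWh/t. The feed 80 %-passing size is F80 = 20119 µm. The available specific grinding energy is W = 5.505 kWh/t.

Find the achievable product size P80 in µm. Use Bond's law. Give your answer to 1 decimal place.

Bond:  W = 10 Wi (1/√P − 1/√F)
⇒ 1/√P80 = W/(10 Wi) + 1/√F80
  = 5.5050/(10·11.7) + 1/√20119 = 0.047051 + 0.007050 = 0.054101
P80 = (1/0.054101)² = 18.4838² = 341.65 µm

P80 = 341.7 µm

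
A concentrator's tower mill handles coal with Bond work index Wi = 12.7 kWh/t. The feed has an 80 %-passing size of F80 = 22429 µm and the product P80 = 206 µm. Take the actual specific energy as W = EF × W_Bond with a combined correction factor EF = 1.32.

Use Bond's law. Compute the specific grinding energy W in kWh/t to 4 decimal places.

W = 10.5607 kWh/t

Bond: W = 10·Wi·(1/√P80 − 1/√F80)
1/√206 = 0.069673;  1/√22429 = 0.006677
W = 10·12.7·(0.069673 − 0.006677) = 8.0005 kWh/t
Apply correction: 8.0005 × 1.32 = 10.5607 kWh/t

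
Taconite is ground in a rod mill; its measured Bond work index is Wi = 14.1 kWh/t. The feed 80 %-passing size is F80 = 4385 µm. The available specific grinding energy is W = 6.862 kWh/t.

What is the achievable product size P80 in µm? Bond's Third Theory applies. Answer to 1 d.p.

Bond:  W = 10 Wi (1/√P − 1/√F)
P80^(−½) = W/(10 Wi) + F80^(−½)
  = 6.8620/(10·14.1) + 1/√4385 = 0.048667 + 0.015101 = 0.063768
P80 = (1/0.063768)² = 15.6818² = 245.92 µm

P80 = 245.9 µm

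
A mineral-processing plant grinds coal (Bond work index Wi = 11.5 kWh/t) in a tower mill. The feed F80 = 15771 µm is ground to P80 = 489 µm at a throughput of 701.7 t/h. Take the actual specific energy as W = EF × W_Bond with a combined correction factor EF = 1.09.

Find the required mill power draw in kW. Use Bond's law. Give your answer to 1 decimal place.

P = 3277.2 kW

Bond:  W = 10 Wi (1/√P − 1/√F)
W = 10·11.5·(1/√489 − 1/√15771) = 10·11.5·(0.037259) = 4.2847 kWh/t
W_actual = 1.09 × 4.2847 = 4.6704 kWh/t
P_mill = W·ṁ = 4.6704·701.7 = 3277.2 kW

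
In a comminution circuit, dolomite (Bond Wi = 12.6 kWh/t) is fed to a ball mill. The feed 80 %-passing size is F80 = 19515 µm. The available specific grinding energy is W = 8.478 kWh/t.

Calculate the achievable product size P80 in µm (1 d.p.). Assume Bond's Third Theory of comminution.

W = 10 Wi (P80^-0.5 − F80^-0.5)
1/√P80 = 1/√F80 + W/(10·Wi)
  = 8.4780/(10·12.6) + 1/√19515 = 0.067286 + 0.007158 = 0.074444
P80 = (1/0.074444)² = 13.4329² = 180.44 µm

P80 = 180.4 µm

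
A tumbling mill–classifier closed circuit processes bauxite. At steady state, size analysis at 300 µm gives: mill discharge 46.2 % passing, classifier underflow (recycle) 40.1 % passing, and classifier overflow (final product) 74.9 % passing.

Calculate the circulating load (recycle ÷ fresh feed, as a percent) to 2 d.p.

Mass balance on the −300 µm fraction:
r = (o − d)/(d − u)
r = (74.9 − 46.2)/(46.2 − 40.1) = 28.7/6.1 = 4.7049
CL = 100·r = 470.49 %

CL = 470.49 %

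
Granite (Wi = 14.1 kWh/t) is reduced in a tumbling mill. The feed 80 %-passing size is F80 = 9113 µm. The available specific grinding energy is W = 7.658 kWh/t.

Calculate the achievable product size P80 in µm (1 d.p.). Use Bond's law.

Bond:  W = 10 Wi (1/√P − 1/√F)
P80^-0.5 = F80^-0.5 + W/(10 Wi)
  = 7.6580/(10·14.1) + 1/√9113 = 0.054312 + 0.010475 = 0.064787
P80 = (1/0.064787)² = 15.4351² = 238.24 µm

P80 = 238.2 µm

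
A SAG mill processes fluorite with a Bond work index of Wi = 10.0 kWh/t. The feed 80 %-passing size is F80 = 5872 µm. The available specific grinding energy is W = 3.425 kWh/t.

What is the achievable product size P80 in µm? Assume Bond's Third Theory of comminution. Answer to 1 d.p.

P80 = 447.0 µm

W = 10·Wi·(P80^(-½) − F80^(-½))
⇒ 1/√P80 = W/(10·Wi) + 1/√F80
  = 3.4250/(10·10.0) + 1/√5872 = 0.034250 + 0.013050 = 0.047300
P80 = (1/0.047300)² = 21.1417² = 446.97 µm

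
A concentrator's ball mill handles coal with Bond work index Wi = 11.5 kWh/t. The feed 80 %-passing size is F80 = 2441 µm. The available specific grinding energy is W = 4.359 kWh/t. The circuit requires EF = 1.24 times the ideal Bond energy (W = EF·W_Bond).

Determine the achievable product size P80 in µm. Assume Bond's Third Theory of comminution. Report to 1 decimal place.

P80 = 387.4 µm

W_Bond = 10·Wi·(1/√P₈₀ − 1/√F₈₀)
W_Bond = W / EF = 4.359 / 1.24 = 3.5153 kWh/t
⇒ 1/√P80 = W_Bond/(10·Wi) + 1/√F80
  = 3.5153/(10·11.5) + 1/√2441 = 0.030568 + 0.020240 = 0.050808
P80 = (1/0.050808)² = 19.6818² = 387.37 µm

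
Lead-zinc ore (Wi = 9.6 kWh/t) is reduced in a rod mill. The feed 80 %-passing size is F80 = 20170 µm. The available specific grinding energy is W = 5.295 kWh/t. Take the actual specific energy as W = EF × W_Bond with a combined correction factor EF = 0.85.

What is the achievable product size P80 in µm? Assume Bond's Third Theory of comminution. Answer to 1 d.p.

P80 = 193.3 µm

W = 10 Wi / √P80 − 10 Wi / √F80
W_Bond = W / EF = 5.295 / 0.85 = 6.2294 kWh/t
1/√P80 = 1/√F80 + W_Bond/(10·Wi)
  = 6.2294/(10·9.6) + 1/√20170 = 0.064890 + 0.007041 = 0.071931
P80 = (1/0.071931)² = 13.9022² = 193.27 µm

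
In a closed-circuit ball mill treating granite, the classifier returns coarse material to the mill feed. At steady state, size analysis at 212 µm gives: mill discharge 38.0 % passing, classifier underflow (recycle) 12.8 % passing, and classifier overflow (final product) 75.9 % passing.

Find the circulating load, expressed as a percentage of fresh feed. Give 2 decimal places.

Balance %-passing 212 µm (r = R/F):
(1+r)d = ru + o → r = (o−d)/(d−u)
r = (75.9 − 38.0)/(38.0 − 12.8) = 37.9/25.2 = 1.5040
CL = 100·r = 150.40 %

CL = 150.40 %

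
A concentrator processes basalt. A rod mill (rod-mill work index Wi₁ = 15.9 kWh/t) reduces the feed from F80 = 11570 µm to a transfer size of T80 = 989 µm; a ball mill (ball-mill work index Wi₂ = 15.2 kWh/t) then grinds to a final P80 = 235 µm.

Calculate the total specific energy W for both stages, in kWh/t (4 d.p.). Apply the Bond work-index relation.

Bond: W = 10·Wi·(1/√P80 − 1/√F80)
Stage 1 (11570→989 µm, Wi₁=15.9): W₁ = 10·15.9·(0.031798 − 0.009297) = 3.5777 kWh/t
Stage 2 (989→235 µm, Wi₂=15.2): W₂ = 10·15.2·(0.065233 − 0.031798) = 5.0821 kWh/t
W = W₁ + W₂ = 3.5777 + 5.0821 = 8.6598 kWh/t

W = 8.6598 kWh/t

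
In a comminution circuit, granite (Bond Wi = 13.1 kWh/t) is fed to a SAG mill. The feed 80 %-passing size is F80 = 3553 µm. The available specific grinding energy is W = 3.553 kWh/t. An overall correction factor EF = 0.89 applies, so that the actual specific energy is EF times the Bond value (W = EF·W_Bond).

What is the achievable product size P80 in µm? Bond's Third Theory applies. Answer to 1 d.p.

W_Bond = 10·Wi·(1/√P₈₀ − 1/√F₈₀)
W_Bond = W / EF = 3.553 / 0.89 = 3.9921 kWh/t
P80^(−½) = W_Bond/(10 Wi) + F80^(−½)
  = 3.9921/(10·13.1) + 1/√3553 = 0.030474 + 0.016777 = 0.047251
P80 = (1/0.047251)² = 21.1636² = 447.90 µm

P80 = 447.9 µm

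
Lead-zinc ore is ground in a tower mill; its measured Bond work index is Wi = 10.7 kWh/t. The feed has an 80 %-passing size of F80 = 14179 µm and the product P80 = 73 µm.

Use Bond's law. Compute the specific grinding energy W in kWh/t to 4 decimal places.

W = 11.6248 kWh/t

W = 10 Wi / √P80 − 10 Wi / √F80
1/√73 = 0.117041;  1/√14179 = 0.008398
W = 10·10.7·(0.117041 − 0.008398) = 11.6248 kWh/t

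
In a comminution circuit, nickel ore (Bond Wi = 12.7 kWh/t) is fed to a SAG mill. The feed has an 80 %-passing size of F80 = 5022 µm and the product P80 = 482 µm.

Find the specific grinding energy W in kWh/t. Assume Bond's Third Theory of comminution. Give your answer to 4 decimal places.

W = 3.9926 kWh/t

W = 10 Wi (P80^-0.5 − F80^-0.5)
1/√482 = 0.045549;  1/√5022 = 0.014111
W = 10·12.7·(0.045549 − 0.014111) = 3.9926 kWh/t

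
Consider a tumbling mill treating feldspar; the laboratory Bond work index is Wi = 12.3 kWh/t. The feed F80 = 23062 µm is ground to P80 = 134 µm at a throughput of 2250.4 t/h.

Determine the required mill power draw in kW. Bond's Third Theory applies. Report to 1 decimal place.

P = 22089.1 kW

W = 10 Wi / √P80 − 10 Wi / √F80
W = 10·12.3·(1/√134 − 1/√23062) = 10·12.3·(0.079802) = 9.8156 kWh/t
P = W·T = 9.8156·2250.4 = 22089.1 kW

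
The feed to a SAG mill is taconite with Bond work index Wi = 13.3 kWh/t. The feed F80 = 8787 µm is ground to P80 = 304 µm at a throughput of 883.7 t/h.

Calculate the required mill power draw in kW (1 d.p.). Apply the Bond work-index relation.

Bond: W = 10·Wi·(1/√P80 − 1/√F80)
W = 10·13.3·(1/√304 − 1/√8787) = 10·13.3·(0.046686) = 6.2092 kWh/t
P_mill = W·ṁ = 6.2092·883.7 = 5487.1 kW

P = 5487.1 kW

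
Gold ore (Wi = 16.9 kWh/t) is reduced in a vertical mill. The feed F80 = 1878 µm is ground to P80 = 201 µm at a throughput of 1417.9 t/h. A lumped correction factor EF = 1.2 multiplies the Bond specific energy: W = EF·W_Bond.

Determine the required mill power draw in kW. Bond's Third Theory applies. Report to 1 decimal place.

W_Bond = 10·Wi·(1/√P₈₀ − 1/√F₈₀)
W = 10·16.9·(1/√201 − 1/√1878) = 10·16.9·(0.047459) = 8.0206 kWh/t
With EF = 1.2: W = 8.0206·1.2 = 9.6247 kWh/t
Power = W × throughput = 9.6247 kWh/t × 1417.9 t/h = 13646.8 kW

P = 13646.8 kW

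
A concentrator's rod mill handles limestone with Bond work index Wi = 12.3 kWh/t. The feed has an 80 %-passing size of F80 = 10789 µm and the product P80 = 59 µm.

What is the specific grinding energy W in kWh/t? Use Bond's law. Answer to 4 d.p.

Bond: W = 10·Wi·(1/√P80 − 1/√F80)
1/√59 = 0.130189;  1/√10789 = 0.009627
W = 10·12.3·(0.130189 − 0.009627) = 14.8291 kWh/t

W = 14.8291 kWh/t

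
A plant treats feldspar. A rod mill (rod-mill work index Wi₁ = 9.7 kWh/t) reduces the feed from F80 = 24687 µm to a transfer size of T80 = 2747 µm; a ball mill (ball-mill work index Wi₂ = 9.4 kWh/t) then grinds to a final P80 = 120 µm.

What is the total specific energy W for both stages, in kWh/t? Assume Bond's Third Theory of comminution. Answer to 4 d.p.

W = 10 Wi (1/√P80 − 1/√F80)  [Bond]
Stage 1 (24687→2747 µm, Wi₁=9.7): W₁ = 10·9.7·(0.019080 − 0.006365) = 1.2334 kWh/t
Stage 2 (2747→120 µm, Wi₂=9.4): W₂ = 10·9.4·(0.091287 − 0.019080) = 6.7875 kWh/t
W = W₁ + W₂ = 1.2334 + 6.7875 = 8.0209 kWh/t

W = 8.0209 kWh/t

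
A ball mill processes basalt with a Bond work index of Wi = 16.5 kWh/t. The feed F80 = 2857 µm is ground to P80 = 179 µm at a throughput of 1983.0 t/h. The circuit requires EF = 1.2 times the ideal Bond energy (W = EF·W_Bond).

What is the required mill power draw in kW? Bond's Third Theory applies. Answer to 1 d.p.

W = 10·Wi·(P80^(-½) − F80^(-½))
W = 10·16.5·(1/√179 − 1/√2857) = 10·16.5·(0.056035) = 9.2457 kWh/t
With EF = 1.2: W = 9.2457·1.2 = 11.0949 kWh/t
P = W·T = 11.0949·1983.0 = 22001.1 kW

P = 22001.1 kW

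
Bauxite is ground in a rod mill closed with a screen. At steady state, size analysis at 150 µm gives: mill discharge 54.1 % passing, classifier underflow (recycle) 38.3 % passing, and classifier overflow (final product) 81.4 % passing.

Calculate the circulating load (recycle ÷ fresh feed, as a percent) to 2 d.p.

Let r = R/F. Size balance at 150 µm:
d + r·d = r·u + o → r(d−u) = o−d
r = (81.4 − 54.1)/(54.1 − 38.3) = 27.3/15.8 = 1.7278
CL = 100·r = 172.78 %

CL = 172.78 %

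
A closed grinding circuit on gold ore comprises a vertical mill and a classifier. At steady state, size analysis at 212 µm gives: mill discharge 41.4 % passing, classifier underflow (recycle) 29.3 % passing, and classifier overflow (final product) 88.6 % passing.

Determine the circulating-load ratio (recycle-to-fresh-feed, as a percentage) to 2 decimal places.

Let r = R/F. Size balance at 212 µm:
(1+r)·d = r·u + o ⇒ r = (o−d)/(d−u)
r = (88.6 − 41.4)/(41.4 − 29.3) = 47.2/12.1 = 3.9008
CL = 100·r = 390.08 %

CL = 390.08 %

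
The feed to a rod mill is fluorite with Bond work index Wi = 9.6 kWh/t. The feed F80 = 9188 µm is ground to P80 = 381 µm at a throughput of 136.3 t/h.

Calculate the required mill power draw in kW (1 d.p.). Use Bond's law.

P = 533.8 kW

W = 10·Wi·(P80^(-½) − F80^(-½))
W = 10·9.6·(1/√381 − 1/√9188) = 10·9.6·(0.040799) = 3.9167 kWh/t
P_mill = W·ṁ = 3.9167·136.3 = 533.8 kW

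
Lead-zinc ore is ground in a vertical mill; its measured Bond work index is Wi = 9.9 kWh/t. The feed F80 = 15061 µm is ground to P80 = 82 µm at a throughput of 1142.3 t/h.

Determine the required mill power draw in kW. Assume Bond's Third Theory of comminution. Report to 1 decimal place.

W = 10 Wi / √P80 − 10 Wi / √F80
W = 10·9.9·(1/√82 − 1/√15061) = 10·9.9·(0.102283) = 10.1260 kWh/t
Power = W × throughput = 10.1260 kWh/t × 1142.3 t/h = 11567.0 kW

P = 11567.0 kW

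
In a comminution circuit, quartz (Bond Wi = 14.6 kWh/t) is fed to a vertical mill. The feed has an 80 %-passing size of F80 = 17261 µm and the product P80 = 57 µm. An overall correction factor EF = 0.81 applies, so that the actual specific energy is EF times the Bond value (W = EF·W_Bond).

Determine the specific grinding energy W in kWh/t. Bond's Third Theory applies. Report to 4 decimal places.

W = 14.7638 kWh/t

Bond: W = 10·Wi·(1/√P80 − 1/√F80)
1/√57 = 0.132453;  1/√17261 = 0.007611
W = 10·14.6·(0.132453 − 0.007611) = 18.2269 kWh/t
W_actual = 0.81 × 18.2269 = 14.7638 kWh/t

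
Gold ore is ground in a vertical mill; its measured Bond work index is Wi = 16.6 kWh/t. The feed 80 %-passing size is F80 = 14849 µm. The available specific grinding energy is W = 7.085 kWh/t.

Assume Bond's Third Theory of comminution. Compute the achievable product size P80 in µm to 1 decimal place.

W = 10 Wi / √P80 − 10 Wi / √F80
1/√P80 = 1/√F80 + W/(10·Wi)
  = 7.0850/(10·16.6) + 1/√14849 = 0.042681 + 0.008206 = 0.050887
P80 = (1/0.050887)² = 19.6513² = 386.18 µm

P80 = 386.2 µm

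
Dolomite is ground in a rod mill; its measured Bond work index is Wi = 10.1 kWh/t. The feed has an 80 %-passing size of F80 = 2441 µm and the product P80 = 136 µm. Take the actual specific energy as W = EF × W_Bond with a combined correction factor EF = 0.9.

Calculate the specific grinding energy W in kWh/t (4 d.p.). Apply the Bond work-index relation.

W = 5.9548 kWh/t

W_Bond = 10·Wi·(1/√P₈₀ − 1/√F₈₀)
1/√136 = 0.085749;  1/√2441 = 0.020240
W = 10·10.1·(0.085749 − 0.020240) = 6.6164 kWh/t
Apply correction: 6.6164 × 0.9 = 5.9548 kWh/t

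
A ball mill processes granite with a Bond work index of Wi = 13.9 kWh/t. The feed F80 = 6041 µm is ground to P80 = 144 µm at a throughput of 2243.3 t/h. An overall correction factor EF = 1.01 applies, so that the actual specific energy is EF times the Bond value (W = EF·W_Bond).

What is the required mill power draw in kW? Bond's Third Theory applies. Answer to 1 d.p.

P = 22192.7 kW

W = 10 Wi (1/√P80 − 1/√F80)  [Bond]
W = 10·13.9·(1/√144 − 1/√6041) = 10·13.9·(0.070467) = 9.7950 kWh/t
W_actual = 1.01 × 9.7950 = 9.8929 kWh/t
P_mill = W·ṁ = 9.8929·2243.3 = 22192.7 kW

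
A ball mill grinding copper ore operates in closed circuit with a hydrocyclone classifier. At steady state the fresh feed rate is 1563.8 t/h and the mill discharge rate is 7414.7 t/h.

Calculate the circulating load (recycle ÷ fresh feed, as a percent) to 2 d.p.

CL = 374.15 %

M = F + R at steady state, so:
R = M − F = 7414.7 − 1563.8 = 5850.9 t/h
CL = 100·R/F = 100·5850.9/1563.8 = 374.15 %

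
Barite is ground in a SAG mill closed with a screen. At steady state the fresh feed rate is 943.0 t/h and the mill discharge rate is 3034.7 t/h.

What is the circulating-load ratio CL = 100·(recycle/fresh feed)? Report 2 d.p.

CL = 221.81 %

M = F + R at steady state, so:
R = M − F = 3034.7 − 943.0 = 2091.7 t/h
CL = 100·R/F = 100·2091.7/943.0 = 221.81 %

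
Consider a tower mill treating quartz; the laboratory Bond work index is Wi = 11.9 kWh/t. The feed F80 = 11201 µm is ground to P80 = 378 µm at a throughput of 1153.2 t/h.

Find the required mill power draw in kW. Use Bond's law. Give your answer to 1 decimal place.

P = 5761.7 kW

W = 10 Wi (P80^-0.5 − F80^-0.5)
W = 10·11.9·(1/√378 − 1/√11201) = 10·11.9·(0.041986) = 4.9963 kWh/t
P = W·T = 4.9963·1153.2 = 5761.7 kW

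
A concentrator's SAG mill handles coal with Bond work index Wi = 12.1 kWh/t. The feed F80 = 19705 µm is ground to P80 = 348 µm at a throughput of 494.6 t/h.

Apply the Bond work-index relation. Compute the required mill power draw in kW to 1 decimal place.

P = 2781.8 kW

W_Bond = 10·Wi·(1/√P₈₀ − 1/√F₈₀)
W = 10·12.1·(1/√348 − 1/√19705) = 10·12.1·(0.046482) = 5.6243 kWh/t
Mill draw = 5.6243 × 494.6 = 2781.8 kW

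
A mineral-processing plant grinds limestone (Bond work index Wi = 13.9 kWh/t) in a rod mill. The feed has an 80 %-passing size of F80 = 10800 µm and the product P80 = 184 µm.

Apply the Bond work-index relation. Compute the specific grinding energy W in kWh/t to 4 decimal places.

W = 10·Wi·[P80^(−½) − F80^(−½)]
1/√184 = 0.073721;  1/√10800 = 0.009623
W = 10·13.9·(0.073721 − 0.009623) = 8.9097 kWh/t

W = 8.9097 kWh/t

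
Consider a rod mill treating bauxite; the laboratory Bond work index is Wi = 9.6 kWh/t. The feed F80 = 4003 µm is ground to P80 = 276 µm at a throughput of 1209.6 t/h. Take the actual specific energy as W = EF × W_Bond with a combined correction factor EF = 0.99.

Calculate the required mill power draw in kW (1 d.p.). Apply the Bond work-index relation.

W = 10 Wi (1/√P80 − 1/√F80)  [Bond]
W = 10·9.6·(1/√276 − 1/√4003) = 10·9.6·(0.044387) = 4.2612 kWh/t
With EF = 0.99: W = 4.2612·0.99 = 4.2186 kWh/t
P_mill = W·ṁ = 4.2186·1209.6 = 5102.8 kW

P = 5102.8 kW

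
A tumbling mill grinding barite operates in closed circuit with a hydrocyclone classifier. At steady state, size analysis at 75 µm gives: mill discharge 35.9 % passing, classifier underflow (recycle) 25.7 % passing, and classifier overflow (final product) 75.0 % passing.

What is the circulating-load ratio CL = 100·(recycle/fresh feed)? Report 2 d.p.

CL = 383.33 %

Let r = R/F. Size balance at 75 µm:
Fd + Rd = Ru + Fo ⇒ R/F = (o−d)/(d−u)
r = (75.0 − 35.9)/(35.9 − 25.7) = 39.1/10.2 = 3.8333
CL = 100·r = 383.33 %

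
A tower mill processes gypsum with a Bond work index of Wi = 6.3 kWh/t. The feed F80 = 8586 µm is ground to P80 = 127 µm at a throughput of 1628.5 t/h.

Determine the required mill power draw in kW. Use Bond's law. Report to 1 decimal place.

P = 7996.7 kW

Bond: W = 10·Wi·(1/√P80 − 1/√F80)
W = 10·6.3·(1/√127 − 1/√8586) = 10·6.3·(0.077944) = 4.9104 kWh/t
Mill draw = 4.9104 × 1628.5 = 7996.7 kW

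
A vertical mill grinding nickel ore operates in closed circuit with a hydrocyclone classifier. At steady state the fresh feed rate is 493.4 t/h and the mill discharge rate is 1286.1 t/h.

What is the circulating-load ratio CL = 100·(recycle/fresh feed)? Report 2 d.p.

Discharge = new feed + return, hence
R = M − F = 1286.1 − 493.4 = 792.7 t/h
CL = 100·R/F = 100·792.7/493.4 = 160.66 %

CL = 160.66 %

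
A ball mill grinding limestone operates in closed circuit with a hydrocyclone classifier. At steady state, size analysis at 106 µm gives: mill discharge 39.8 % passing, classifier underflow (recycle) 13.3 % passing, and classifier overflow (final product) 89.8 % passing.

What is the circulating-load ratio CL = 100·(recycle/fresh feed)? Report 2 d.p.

CL = 188.68 %

Classifier node, passing 106 µm:
(1+r)d = ru + o → r = (o−d)/(d−u)
r = (89.8 − 39.8)/(39.8 − 13.3) = 50.0/26.5 = 1.8868
CL = 100·r = 188.68 %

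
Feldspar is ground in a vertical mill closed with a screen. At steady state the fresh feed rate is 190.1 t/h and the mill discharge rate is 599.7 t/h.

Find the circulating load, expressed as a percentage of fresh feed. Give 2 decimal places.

Steady state: M = F + R.
R = M − F = 599.7 − 190.1 = 409.6 t/h
CL = 100·R/F = 100·409.6/190.1 = 215.47 %

CL = 215.47 %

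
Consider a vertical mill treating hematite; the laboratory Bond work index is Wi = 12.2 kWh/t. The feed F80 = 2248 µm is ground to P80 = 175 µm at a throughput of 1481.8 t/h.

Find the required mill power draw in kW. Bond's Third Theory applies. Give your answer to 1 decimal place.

W = 10 Wi (P80^-0.5 − F80^-0.5)
W = 10·12.2·(1/√175 − 1/√2248) = 10·12.2·(0.054502) = 6.6492 kWh/t
Power = W × throughput = 6.6492 kWh/t × 1481.8 t/h = 9852.8 kW

P = 9852.8 kW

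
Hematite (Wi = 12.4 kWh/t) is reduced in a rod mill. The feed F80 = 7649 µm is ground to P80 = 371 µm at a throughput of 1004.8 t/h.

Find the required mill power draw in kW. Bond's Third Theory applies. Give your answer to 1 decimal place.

W_Bond = 10·Wi·(1/√P₈₀ − 1/√F₈₀)
W = 10·12.4·(1/√371 − 1/√7649) = 10·12.4·(0.040483) = 5.0199 kWh/t
Mill draw = 5.0199 × 1004.8 = 5044.0 kW

P = 5044.0 kW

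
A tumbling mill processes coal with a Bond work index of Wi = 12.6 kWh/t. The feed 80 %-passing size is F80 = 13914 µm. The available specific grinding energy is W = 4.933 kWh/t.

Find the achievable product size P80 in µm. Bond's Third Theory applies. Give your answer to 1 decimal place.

P80 = 440.8 µm

W_Bond = 10·Wi·(1/√P₈₀ − 1/√F₈₀)
P80^-0.5 = F80^-0.5 + W/(10 Wi)
  = 4.9330/(10·12.6) + 1/√13914 = 0.039151 + 0.008478 = 0.047628
P80 = (1/0.047628)² = 20.9959² = 440.83 µm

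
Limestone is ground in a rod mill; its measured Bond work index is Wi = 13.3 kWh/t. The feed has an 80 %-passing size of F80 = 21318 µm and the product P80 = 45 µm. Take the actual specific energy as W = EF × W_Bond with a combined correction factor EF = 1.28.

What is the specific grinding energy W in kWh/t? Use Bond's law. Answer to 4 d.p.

W = 10·Wi·[P80^(−½) − F80^(−½)]
1/√45 = 0.149071;  1/√21318 = 0.006849
W = 10·13.3·(0.149071 − 0.006849) = 18.9156 kWh/t
Corrected W = EF·W_Bond = 1.28·18.9156 = 24.2119 kWh/t

W = 24.2119 kWh/t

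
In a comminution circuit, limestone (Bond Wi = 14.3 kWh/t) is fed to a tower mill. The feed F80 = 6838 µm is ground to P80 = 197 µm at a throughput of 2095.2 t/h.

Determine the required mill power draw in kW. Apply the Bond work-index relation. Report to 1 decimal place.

P = 17723.3 kW

W = 10 Wi (P80^-0.5 − F80^-0.5)
W = 10·14.3·(1/√197 − 1/√6838) = 10·14.3·(0.059154) = 8.4590 kWh/t
Power = W × throughput = 8.4590 kWh/t × 2095.2 t/h = 17723.3 kW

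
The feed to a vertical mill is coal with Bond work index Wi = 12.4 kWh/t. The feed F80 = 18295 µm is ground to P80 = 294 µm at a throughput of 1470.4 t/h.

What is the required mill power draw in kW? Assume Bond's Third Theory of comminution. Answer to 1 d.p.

P = 9285.7 kW

W = 10·Wi·(P80^(-½) − F80^(-½))
W = 10·12.4·(1/√294 − 1/√18295) = 10·12.4·(0.050928) = 6.3151 kWh/t
Mill draw = 6.3151 × 1470.4 = 9285.7 kW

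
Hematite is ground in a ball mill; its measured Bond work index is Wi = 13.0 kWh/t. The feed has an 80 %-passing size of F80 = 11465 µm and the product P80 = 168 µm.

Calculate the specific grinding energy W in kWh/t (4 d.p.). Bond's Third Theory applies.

W = 10·Wi·(P80^(-½) − F80^(-½))
1/√168 = 0.077152;  1/√11465 = 0.009339
W = 10·13.0·(0.077152 − 0.009339) = 8.8156 kWh/t

W = 8.8156 kWh/t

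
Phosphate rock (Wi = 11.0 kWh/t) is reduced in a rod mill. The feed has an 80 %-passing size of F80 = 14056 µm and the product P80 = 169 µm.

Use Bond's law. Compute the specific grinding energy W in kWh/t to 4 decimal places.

W = 10·Wi·(P80^(-½) − F80^(-½))
1/√169 = 0.076923;  1/√14056 = 0.008435
W = 10·11.0·(0.076923 − 0.008435) = 7.5337 kWh/t

W = 7.5337 kWh/t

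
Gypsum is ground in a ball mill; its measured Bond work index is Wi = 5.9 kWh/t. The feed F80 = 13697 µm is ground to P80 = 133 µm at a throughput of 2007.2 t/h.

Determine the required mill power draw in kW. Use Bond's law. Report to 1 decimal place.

W = 10 Wi / √P80 − 10 Wi / √F80
W = 10·5.9·(1/√133 − 1/√13697) = 10·5.9·(0.078166) = 4.6118 kWh/t
Mill draw = 4.6118 × 2007.2 = 9256.9 kW

P = 9256.9 kW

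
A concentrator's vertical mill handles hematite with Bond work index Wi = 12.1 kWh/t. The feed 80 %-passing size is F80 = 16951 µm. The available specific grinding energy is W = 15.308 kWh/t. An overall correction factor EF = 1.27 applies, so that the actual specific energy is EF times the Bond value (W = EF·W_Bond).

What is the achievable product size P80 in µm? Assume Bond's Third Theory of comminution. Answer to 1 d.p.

Bond:  W = 10 Wi (1/√P − 1/√F)
W_Bond = W / EF = 15.308 / 1.27 = 12.0535 kWh/t
P80^(−½) = W_Bond/(10 Wi) + F80^(−½)
  = 12.0535/(10·12.1) + 1/√16951 = 0.099616 + 0.007681 = 0.107297
P80 = (1/0.107297)² = 9.3199² = 86.86 µm

P80 = 86.9 µm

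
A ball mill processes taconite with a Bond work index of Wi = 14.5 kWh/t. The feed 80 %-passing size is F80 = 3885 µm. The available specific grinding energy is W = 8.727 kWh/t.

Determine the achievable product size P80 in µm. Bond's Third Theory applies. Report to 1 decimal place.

W = 10 Wi (1/√P80 − 1/√F80)  [Bond]
P80^-0.5 = F80^-0.5 + W/(10 Wi)
  = 8.7270/(10·14.5) + 1/√3885 = 0.060186 + 0.016044 = 0.076230
P80 = (1/0.076230)² = 13.1182² = 172.09 µm

P80 = 172.1 µm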